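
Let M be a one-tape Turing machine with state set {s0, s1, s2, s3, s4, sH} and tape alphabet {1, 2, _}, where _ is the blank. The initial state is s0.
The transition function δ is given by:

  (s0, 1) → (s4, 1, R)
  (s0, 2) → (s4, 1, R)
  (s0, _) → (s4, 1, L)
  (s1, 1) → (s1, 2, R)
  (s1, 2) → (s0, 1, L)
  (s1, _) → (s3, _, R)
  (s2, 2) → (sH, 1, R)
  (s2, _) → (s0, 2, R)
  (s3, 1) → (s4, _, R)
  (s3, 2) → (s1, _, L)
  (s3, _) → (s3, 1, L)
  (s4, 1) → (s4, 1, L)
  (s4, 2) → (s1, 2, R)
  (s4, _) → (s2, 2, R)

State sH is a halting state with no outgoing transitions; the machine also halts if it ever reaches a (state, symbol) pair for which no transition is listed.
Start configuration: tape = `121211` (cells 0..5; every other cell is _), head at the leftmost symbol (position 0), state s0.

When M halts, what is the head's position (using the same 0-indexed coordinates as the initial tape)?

s0 | [1]21211__   read 1 → write 1, move R, go to s4
s4 | 1[2]1211__   read 2 → write 2, move R, go to s1
s1 | 12[1]211__   read 1 → write 2, move R, go to s1
s1 | 122[2]11__   read 2 → write 1, move L, go to s0
s0 | 12[2]111__   read 2 → write 1, move R, go to s4
s4 | 121[1]11__   read 1 → write 1, move L, go to s4
s4 | 12[1]111__   read 1 → write 1, move L, go to s4
s4 | 1[2]1111__   read 2 → write 2, move R, go to s1
s1 | 12[1]111__   read 1 → write 2, move R, go to s1
s1 | 122[1]11__   read 1 → write 2, move R, go to s1
s1 | 1222[1]1__   read 1 → write 2, move R, go to s1
s1 | 12222[1]__   read 1 → write 2, move R, go to s1
s1 | 122222[_]_   read _ → write _, move R, go to s3
s3 | 122222_[_]   read _ → write 1, move L, go to s3
s3 | 122222[_]1   read _ → write 1, move L, go to s3
s3 | 12222[2]11   read 2 → write _, move L, go to s1
s1 | 1222[2]_11   read 2 → write 1, move L, go to s0
s0 | 122[2]1_11   read 2 → write 1, move R, go to s4
s4 | 1221[1]_11   read 1 → write 1, move L, go to s4
s4 | 122[1]1_11   read 1 → write 1, move L, go to s4
s4 | 12[2]11_11   read 2 → write 2, move R, go to s1
s1 | 122[1]1_11   read 1 → write 2, move R, go to s1
s1 | 1222[1]_11   read 1 → write 2, move R, go to s1
s1 | 12222[_]11   read _ → write _, move R, go to s3
s3 | 12222_[1]1   read 1 → write _, move R, go to s4
s4 | 12222__[1]   read 1 → write 1, move L, go to s4
s4 | 12222_[_]1   read _ → write 2, move R, go to s2
s2 | 12222_2[1]
At halt the head is at cell 7.

7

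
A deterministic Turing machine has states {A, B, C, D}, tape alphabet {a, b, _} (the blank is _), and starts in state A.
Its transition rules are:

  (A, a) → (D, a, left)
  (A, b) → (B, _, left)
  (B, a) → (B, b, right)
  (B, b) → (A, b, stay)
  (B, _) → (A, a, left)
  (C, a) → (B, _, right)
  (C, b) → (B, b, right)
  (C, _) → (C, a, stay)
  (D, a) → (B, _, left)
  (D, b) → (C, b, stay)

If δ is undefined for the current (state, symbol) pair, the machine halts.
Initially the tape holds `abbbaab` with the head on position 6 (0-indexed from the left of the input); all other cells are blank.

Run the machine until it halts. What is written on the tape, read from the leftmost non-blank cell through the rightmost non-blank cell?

A | __abbbaa[b]   read b → write _, move left, go to B
B | __abbba[a]_   read a → write b, move right, go to B
B | __abbbab[_]   read _ → write a, move left, go to A
A | __abbba[b]a   read b → write _, move left, go to B
B | __abbb[a]_a   read a → write b, move right, go to B
B | __abbbb[_]a   read _ → write a, move left, go to A
A | __abbb[b]aa   read b → write _, move left, go to B
B | __abb[b]_aa   read b → write b, move stay, go to A
A | __abb[b]_aa   read b → write _, move left, go to B
B | __ab[b]__aa   read b → write b, move stay, go to A
A | __ab[b]__aa   read b → write _, move left, go to B
B | __a[b]___aa   read b → write b, move stay, go to A
A | __a[b]___aa   read b → write _, move left, go to B
B | __[a]____aa   read a → write b, move right, go to B
B | __b[_]___aa   read _ → write a, move left, go to A
A | __[b]a___aa   read b → write _, move left, go to B
B | _[_]_a___aa   read _ → write a, move left, go to A
A | [_]a_a___aa
The non-blank tape span at halt is a_a___aa.

a_a___aa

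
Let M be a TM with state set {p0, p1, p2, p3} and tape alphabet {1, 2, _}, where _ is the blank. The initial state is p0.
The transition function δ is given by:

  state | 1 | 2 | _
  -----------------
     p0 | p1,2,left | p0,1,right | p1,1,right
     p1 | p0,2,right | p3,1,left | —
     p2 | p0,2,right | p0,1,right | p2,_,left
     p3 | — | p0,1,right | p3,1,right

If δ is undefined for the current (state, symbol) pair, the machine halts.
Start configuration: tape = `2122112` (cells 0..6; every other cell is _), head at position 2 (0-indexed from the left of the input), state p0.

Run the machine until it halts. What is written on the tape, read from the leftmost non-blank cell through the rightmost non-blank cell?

p0 | 21[2]2112__   read 2 → write 1, move right, go to p0
p0 | 211[2]112__   read 2 → write 1, move right, go to p0
p0 | 2111[1]12__   read 1 → write 2, move left, go to p1
p1 | 211[1]212__   read 1 → write 2, move right, go to p0
p0 | 2112[2]12__   read 2 → write 1, move right, go to p0
p0 | 21121[1]2__   read 1 → write 2, move left, go to p1
p1 | 2112[1]22__   read 1 → write 2, move right, go to p0
p0 | 21122[2]2__   read 2 → write 1, move right, go to p0
p0 | 211221[2]__   read 2 → write 1, move right, go to p0
p0 | 2112211[_]_   read _ → write 1, move right, go to p1
p1 | 21122111[_]
The non-blank tape span at halt is 21122111.

21122111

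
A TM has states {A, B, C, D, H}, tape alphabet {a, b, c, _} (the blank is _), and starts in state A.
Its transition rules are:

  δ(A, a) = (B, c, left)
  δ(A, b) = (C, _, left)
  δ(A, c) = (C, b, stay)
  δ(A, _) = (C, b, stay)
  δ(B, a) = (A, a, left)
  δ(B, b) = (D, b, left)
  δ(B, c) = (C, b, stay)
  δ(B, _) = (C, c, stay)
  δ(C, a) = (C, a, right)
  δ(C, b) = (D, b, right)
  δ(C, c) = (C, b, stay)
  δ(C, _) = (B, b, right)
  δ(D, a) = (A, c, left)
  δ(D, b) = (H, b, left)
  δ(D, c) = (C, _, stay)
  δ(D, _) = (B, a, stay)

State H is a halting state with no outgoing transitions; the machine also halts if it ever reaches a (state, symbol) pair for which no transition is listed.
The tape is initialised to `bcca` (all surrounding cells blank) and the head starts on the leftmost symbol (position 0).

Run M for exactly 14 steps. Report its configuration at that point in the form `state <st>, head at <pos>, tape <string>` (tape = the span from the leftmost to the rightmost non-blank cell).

state A, head at 1, tape bbbac

A | _[b]cca   read b → write _, move left, go to C
C | [_]_cca   read _ → write b, move right, go to B
B | b[_]cca   read _ → write c, move stay, go to C
C | b[c]cca   read c → write b, move stay, go to C
C | b[b]cca   read b → write b, move right, go to D
D | bb[c]ca   read c → write _, move stay, go to C
C | bb[_]ca   read _ → write b, move right, go to B
B | bbb[c]a   read c → write b, move stay, go to C
C | bbb[b]a   read b → write b, move right, go to D
D | bbbb[a]   read a → write c, move left, go to A
A | bbb[b]c   read b → write _, move left, go to C
C | bb[b]_c   read b → write b, move right, go to D
D | bbb[_]c   read _ → write a, move stay, go to B
B | bbb[a]c   read a → write a, move left, go to A
A | bb[b]ac
After 14 steps: state A, head at 1, tape bbbac.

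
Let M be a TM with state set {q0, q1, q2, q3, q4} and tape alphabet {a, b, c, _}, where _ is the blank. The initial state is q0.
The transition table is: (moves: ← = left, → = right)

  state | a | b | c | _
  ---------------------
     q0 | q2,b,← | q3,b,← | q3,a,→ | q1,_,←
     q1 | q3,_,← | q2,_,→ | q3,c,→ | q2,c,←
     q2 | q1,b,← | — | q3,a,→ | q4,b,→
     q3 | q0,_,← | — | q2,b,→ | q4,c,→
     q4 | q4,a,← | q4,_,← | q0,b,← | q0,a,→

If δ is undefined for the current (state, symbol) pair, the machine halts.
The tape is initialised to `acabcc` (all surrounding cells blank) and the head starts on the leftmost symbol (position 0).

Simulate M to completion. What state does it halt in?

q3

state=q0 head=0 tape=___[a]cabcc   (q0,a)→(q2,b,←)
state=q2 head=-1 tape=__[_]bcabcc   (q2,_)→(q4,b,→)
state=q4 head=0 tape=__b[b]cabcc   (q4,b)→(q4,_,←)
state=q4 head=-1 tape=__[b]_cabcc   (q4,b)→(q4,_,←)
state=q4 head=-2 tape=_[_]__cabcc   (q4,_)→(q0,a,→)
state=q0 head=-1 tape=_a[_]_cabcc   (q0,_)→(q1,_,←)
state=q1 head=-2 tape=_[a]__cabcc   (q1,a)→(q3,_,←)
state=q3 head=-3 tape=[_]___cabcc   (q3,_)→(q4,c,→)
state=q4 head=-2 tape=c[_]__cabcc   (q4,_)→(q0,a,→)
state=q0 head=-1 tape=ca[_]_cabcc   (q0,_)→(q1,_,←)
state=q1 head=-2 tape=c[a]__cabcc   (q1,a)→(q3,_,←)
state=q3 head=-3 tape=[c]___cabcc   (q3,c)→(q2,b,→)
state=q2 head=-2 tape=b[_]__cabcc   (q2,_)→(q4,b,→)
state=q4 head=-1 tape=bb[_]_cabcc   (q4,_)→(q0,a,→)
state=q0 head=0 tape=bba[_]cabcc   (q0,_)→(q1,_,←)
state=q1 head=-1 tape=bb[a]_cabcc   (q1,a)→(q3,_,←)
state=q3 head=-2 tape=b[b]__cabcc
No transition is defined for (q3, b); M halts in state q3.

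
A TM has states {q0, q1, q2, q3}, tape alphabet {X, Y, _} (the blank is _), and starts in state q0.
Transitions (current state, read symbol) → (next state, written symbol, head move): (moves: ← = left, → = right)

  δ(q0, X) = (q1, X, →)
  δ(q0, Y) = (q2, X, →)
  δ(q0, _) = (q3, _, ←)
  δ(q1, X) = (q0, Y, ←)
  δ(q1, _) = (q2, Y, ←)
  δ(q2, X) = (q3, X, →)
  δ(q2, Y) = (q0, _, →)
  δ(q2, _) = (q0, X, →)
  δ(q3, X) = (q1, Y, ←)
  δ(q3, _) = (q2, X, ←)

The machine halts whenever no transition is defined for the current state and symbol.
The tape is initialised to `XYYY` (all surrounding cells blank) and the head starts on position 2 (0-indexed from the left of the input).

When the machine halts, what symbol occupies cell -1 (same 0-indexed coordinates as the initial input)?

Y

state=q0 head=2 tape=___XY[Y]Y__   (q0,Y)→(q2,X,→)
state=q2 head=3 tape=___XYX[Y]__   (q2,Y)→(q0,_,→)
state=q0 head=4 tape=___XYX_[_]_   (q0,_)→(q3,_,←)
state=q3 head=3 tape=___XYX[_]__   (q3,_)→(q2,X,←)
state=q2 head=2 tape=___XY[X]X__   (q2,X)→(q3,X,→)
state=q3 head=3 tape=___XYX[X]__   (q3,X)→(q1,Y,←)
state=q1 head=2 tape=___XY[X]Y__   (q1,X)→(q0,Y,←)
state=q0 head=1 tape=___X[Y]YY__   (q0,Y)→(q2,X,→)
state=q2 head=2 tape=___XX[Y]Y__   (q2,Y)→(q0,_,→)
state=q0 head=3 tape=___XX_[Y]__   (q0,Y)→(q2,X,→)
state=q2 head=4 tape=___XX_X[_]_   (q2,_)→(q0,X,→)
state=q0 head=5 tape=___XX_XX[_]   (q0,_)→(q3,_,←)
state=q3 head=4 tape=___XX_X[X]_   (q3,X)→(q1,Y,←)
state=q1 head=3 tape=___XX_[X]Y_   (q1,X)→(q0,Y,←)
state=q0 head=2 tape=___XX[_]YY_   (q0,_)→(q3,_,←)
state=q3 head=1 tape=___X[X]_YY_   (q3,X)→(q1,Y,←)
state=q1 head=0 tape=___[X]Y_YY_   (q1,X)→(q0,Y,←)
state=q0 head=-1 tape=__[_]YY_YY_   (q0,_)→(q3,_,←)
state=q3 head=-2 tape=_[_]_YY_YY_   (q3,_)→(q2,X,←)
state=q2 head=-3 tape=[_]X_YY_YY_   (q2,_)→(q0,X,→)
state=q0 head=-2 tape=X[X]_YY_YY_   (q0,X)→(q1,X,→)
state=q1 head=-1 tape=XX[_]YY_YY_   (q1,_)→(q2,Y,←)
state=q2 head=-2 tape=X[X]YYY_YY_   (q2,X)→(q3,X,→)
state=q3 head=-1 tape=XX[Y]YY_YY_
Cell -1 holds Y when M halts.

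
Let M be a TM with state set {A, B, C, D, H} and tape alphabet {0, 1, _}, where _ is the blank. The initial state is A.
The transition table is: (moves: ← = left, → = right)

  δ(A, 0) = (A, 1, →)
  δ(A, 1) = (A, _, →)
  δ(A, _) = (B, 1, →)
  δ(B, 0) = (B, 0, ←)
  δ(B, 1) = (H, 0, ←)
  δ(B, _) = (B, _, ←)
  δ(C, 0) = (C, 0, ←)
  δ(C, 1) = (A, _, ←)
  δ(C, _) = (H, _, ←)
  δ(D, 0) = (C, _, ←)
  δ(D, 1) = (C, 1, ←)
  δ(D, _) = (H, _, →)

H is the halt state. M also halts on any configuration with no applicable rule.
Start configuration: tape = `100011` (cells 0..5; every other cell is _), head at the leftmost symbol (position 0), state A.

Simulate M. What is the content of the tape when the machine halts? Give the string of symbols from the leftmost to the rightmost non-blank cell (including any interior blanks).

state=A head=0 tape=[1]00011__   (A,1)→(A,_,→)
state=A head=1 tape=_[0]0011__   (A,0)→(A,1,→)
state=A head=2 tape=_1[0]011__   (A,0)→(A,1,→)
state=A head=3 tape=_11[0]11__   (A,0)→(A,1,→)
state=A head=4 tape=_111[1]1__   (A,1)→(A,_,→)
state=A head=5 tape=_111_[1]__   (A,1)→(A,_,→)
state=A head=6 tape=_111__[_]_   (A,_)→(B,1,→)
state=B head=7 tape=_111__1[_]   (B,_)→(B,_,←)
state=B head=6 tape=_111__[1]_   (B,1)→(H,0,←)
state=H head=5 tape=_111_[_]0_
The non-blank tape span at halt is 111__0.

111__0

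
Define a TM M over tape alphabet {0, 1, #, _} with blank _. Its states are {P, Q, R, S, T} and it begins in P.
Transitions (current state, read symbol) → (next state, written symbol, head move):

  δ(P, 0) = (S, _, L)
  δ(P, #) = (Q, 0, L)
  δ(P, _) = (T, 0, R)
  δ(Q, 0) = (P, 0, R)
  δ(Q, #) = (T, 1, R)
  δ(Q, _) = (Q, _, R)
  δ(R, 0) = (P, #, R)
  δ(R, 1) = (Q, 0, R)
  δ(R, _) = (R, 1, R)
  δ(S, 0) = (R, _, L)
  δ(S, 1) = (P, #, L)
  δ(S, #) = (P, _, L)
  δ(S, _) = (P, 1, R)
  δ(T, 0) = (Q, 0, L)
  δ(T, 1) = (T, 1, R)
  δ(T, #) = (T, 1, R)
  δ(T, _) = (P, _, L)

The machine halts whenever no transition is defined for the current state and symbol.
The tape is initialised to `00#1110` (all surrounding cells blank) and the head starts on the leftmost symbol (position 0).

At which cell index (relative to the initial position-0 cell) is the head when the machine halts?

5

state=P head=0 tape=_[0]0#1110   (P,0)→(S,_,L)
state=S head=-1 tape=[_]_0#1110   (S,_)→(P,1,R)
state=P head=0 tape=1[_]0#1110   (P,_)→(T,0,R)
state=T head=1 tape=10[0]#1110   (T,0)→(Q,0,L)
state=Q head=0 tape=1[0]0#1110   (Q,0)→(P,0,R)
state=P head=1 tape=10[0]#1110   (P,0)→(S,_,L)
state=S head=0 tape=1[0]_#1110   (S,0)→(R,_,L)
state=R head=-1 tape=[1]__#1110   (R,1)→(Q,0,R)
state=Q head=0 tape=0[_]_#1110   (Q,_)→(Q,_,R)
state=Q head=1 tape=0_[_]#1110   (Q,_)→(Q,_,R)
state=Q head=2 tape=0__[#]1110   (Q,#)→(T,1,R)
state=T head=3 tape=0__1[1]110   (T,1)→(T,1,R)
state=T head=4 tape=0__11[1]10   (T,1)→(T,1,R)
state=T head=5 tape=0__111[1]0   (T,1)→(T,1,R)
state=T head=6 tape=0__1111[0]   (T,0)→(Q,0,L)
state=Q head=5 tape=0__111[1]0
At halt the head is at cell 5.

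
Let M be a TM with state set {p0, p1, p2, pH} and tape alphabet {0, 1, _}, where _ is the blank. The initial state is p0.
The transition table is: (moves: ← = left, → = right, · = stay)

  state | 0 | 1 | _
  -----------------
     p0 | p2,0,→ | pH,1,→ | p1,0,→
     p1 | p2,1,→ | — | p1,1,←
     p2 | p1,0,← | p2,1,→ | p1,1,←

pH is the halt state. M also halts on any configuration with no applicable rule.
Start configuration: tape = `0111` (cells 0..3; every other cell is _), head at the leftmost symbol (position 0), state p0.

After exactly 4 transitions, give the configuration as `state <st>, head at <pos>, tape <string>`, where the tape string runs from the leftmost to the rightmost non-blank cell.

p0 | [0]111_   read 0 → write 0, move →, go to p2
p2 | 0[1]11_   read 1 → write 1, move →, go to p2
p2 | 01[1]1_   read 1 → write 1, move →, go to p2
p2 | 011[1]_   read 1 → write 1, move →, go to p2
p2 | 0111[_]
After 4 steps: state p2, head at 4, tape 0111.

state p2, head at 4, tape 0111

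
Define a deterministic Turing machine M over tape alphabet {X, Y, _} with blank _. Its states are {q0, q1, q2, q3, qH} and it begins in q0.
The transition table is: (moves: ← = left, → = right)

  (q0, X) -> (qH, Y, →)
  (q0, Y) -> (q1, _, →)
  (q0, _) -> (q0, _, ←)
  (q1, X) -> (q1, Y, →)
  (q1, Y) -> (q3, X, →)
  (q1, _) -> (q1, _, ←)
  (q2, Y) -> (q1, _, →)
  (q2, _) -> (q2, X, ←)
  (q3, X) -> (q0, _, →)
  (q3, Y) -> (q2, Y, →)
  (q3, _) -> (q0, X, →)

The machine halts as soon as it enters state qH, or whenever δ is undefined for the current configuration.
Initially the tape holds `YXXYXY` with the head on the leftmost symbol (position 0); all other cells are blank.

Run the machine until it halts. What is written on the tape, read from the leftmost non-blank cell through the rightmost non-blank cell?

q0 | [Y]XXYXY_   read Y → write _, move →, go to q1
q1 | _[X]XYXY_   read X → write Y, move →, go to q1
q1 | _Y[X]YXY_   read X → write Y, move →, go to q1
q1 | _YY[Y]XY_   read Y → write X, move →, go to q3
q3 | _YYX[X]Y_   read X → write _, move →, go to q0
q0 | _YYX_[Y]_   read Y → write _, move →, go to q1
q1 | _YYX__[_]   read _ → write _, move ←, go to q1
q1 | _YYX_[_]_   read _ → write _, move ←, go to q1
q1 | _YYX[_]__   read _ → write _, move ←, go to q1
q1 | _YY[X]___   read X → write Y, move →, go to q1
q1 | _YYY[_]__   read _ → write _, move ←, go to q1
q1 | _YY[Y]___   read Y → write X, move →, go to q3
q3 | _YYX[_]__   read _ → write X, move →, go to q0
q0 | _YYXX[_]_   read _ → write _, move ←, go to q0
q0 | _YYX[X]__   read X → write Y, move →, go to qH
qH | _YYXY[_]_
The non-blank tape span at halt is YYXY.

YYXY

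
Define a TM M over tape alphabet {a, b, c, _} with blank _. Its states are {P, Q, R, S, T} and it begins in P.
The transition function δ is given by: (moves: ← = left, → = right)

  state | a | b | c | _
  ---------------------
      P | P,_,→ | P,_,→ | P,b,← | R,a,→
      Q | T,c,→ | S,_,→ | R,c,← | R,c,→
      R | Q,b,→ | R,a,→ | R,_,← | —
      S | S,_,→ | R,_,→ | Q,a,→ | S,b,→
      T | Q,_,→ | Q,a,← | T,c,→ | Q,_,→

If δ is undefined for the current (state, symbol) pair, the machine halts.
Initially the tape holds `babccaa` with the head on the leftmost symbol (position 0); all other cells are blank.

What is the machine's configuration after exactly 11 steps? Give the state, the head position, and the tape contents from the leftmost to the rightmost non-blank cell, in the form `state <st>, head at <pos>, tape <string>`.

state T, head at 7, tape abcbc

state=P head=0 tape=[b]abccaa_   (P,b)→(P,_,→)
state=P head=1 tape=_[a]bccaa_   (P,a)→(P,_,→)
state=P head=2 tape=__[b]ccaa_   (P,b)→(P,_,→)
state=P head=3 tape=___[c]caa_   (P,c)→(P,b,←)
state=P head=2 tape=__[_]bcaa_   (P,_)→(R,a,→)
state=R head=3 tape=__a[b]caa_   (R,b)→(R,a,→)
state=R head=4 tape=__aa[c]aa_   (R,c)→(R,_,←)
state=R head=3 tape=__a[a]_aa_   (R,a)→(Q,b,→)
state=Q head=4 tape=__ab[_]aa_   (Q,_)→(R,c,→)
state=R head=5 tape=__abc[a]a_   (R,a)→(Q,b,→)
state=Q head=6 tape=__abcb[a]_   (Q,a)→(T,c,→)
state=T head=7 tape=__abcbc[_]
After 11 steps: state T, head at 7, tape abcbc.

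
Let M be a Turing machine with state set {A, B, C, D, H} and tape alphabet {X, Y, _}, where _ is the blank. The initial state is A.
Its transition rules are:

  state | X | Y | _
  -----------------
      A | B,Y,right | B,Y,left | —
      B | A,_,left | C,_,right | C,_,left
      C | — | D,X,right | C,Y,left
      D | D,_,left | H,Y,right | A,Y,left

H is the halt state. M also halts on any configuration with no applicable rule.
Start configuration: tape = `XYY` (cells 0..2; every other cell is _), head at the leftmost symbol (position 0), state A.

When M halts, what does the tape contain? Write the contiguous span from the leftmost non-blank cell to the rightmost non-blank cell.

Y_XYY

A | [X]YY__   read X → write Y, move right, go to B
B | Y[Y]Y__   read Y → write _, move right, go to C
C | Y_[Y]__   read Y → write X, move right, go to D
D | Y_X[_]_   read _ → write Y, move left, go to A
A | Y_[X]Y_   read X → write Y, move right, go to B
B | Y_Y[Y]_   read Y → write _, move right, go to C
C | Y_Y_[_]   read _ → write Y, move left, go to C
C | Y_Y[_]Y   read _ → write Y, move left, go to C
C | Y_[Y]YY   read Y → write X, move right, go to D
D | Y_X[Y]Y   read Y → write Y, move right, go to H
H | Y_XY[Y]
The non-blank tape span at halt is Y_XYY.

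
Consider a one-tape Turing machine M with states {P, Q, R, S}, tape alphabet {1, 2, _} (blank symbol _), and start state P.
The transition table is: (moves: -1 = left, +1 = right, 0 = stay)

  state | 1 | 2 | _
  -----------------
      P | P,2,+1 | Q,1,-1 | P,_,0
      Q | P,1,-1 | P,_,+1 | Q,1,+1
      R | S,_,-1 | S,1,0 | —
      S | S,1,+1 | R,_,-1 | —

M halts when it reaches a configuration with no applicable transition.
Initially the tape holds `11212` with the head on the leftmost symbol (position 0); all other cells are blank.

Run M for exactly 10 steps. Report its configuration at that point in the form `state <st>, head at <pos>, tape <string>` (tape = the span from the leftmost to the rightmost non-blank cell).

state P, head at 5, tape 2_2_2

state=P head=0 tape=[1]1212_   (P,1)→(P,2,+1)
state=P head=1 tape=2[1]212_   (P,1)→(P,2,+1)
state=P head=2 tape=22[2]12_   (P,2)→(Q,1,-1)
state=Q head=1 tape=2[2]112_   (Q,2)→(P,_,+1)
state=P head=2 tape=2_[1]12_   (P,1)→(P,2,+1)
state=P head=3 tape=2_2[1]2_   (P,1)→(P,2,+1)
state=P head=4 tape=2_22[2]_   (P,2)→(Q,1,-1)
state=Q head=3 tape=2_2[2]1_   (Q,2)→(P,_,+1)
state=P head=4 tape=2_2_[1]_   (P,1)→(P,2,+1)
state=P head=5 tape=2_2_2[_]   (P,_)→(P,_,0)
state=P head=5 tape=2_2_2[_]
After 10 steps: state P, head at 5, tape 2_2_2.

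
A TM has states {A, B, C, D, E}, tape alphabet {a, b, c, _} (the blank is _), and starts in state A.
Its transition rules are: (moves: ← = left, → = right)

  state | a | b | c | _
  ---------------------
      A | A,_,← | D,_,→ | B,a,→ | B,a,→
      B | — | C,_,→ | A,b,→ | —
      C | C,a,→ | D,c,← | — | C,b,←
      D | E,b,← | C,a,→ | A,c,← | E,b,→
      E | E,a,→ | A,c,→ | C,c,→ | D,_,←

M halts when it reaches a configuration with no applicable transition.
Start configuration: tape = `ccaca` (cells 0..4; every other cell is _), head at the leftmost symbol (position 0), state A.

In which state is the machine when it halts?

B

A | [c]caca___   read c → write a, move →, go to B
B | a[c]aca___   read c → write b, move →, go to A
A | ab[a]ca___   read a → write _, move ←, go to A
A | a[b]_ca___   read b → write _, move →, go to D
D | a_[_]ca___   read _ → write b, move →, go to E
E | a_b[c]a___   read c → write c, move →, go to C
C | a_bc[a]___   read a → write a, move →, go to C
C | a_bca[_]__   read _ → write b, move ←, go to C
C | a_bc[a]b__   read a → write a, move →, go to C
C | a_bca[b]__   read b → write c, move ←, go to D
D | a_bc[a]c__   read a → write b, move ←, go to E
E | a_b[c]bc__   read c → write c, move →, go to C
C | a_bc[b]c__   read b → write c, move ←, go to D
D | a_b[c]cc__   read c → write c, move ←, go to A
A | a_[b]ccc__   read b → write _, move →, go to D
D | a__[c]cc__   read c → write c, move ←, go to A
A | a_[_]ccc__   read _ → write a, move →, go to B
B | a_a[c]cc__   read c → write b, move →, go to A
A | a_ab[c]c__   read c → write a, move →, go to B
B | a_aba[c]__   read c → write b, move →, go to A
A | a_abab[_]_   read _ → write a, move →, go to B
B | a_ababa[_]
No transition is defined for (B, _); M halts in state B.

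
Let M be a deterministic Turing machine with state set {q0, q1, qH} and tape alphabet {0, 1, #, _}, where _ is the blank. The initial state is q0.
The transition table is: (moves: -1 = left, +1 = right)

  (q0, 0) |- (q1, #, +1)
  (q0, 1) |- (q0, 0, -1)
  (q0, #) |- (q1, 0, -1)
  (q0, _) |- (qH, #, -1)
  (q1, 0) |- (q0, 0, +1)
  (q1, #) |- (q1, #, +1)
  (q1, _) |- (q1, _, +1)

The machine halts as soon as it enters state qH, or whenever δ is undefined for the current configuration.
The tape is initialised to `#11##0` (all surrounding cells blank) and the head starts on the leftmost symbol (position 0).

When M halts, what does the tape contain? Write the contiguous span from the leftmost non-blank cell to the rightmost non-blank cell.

##0##0#

state=q0 head=0 tape=_[#]11##0_   (q0,#)→(q1,0,-1)
state=q1 head=-1 tape=[_]011##0_   (q1,_)→(q1,_,+1)
state=q1 head=0 tape=_[0]11##0_   (q1,0)→(q0,0,+1)
state=q0 head=1 tape=_0[1]1##0_   (q0,1)→(q0,0,-1)
state=q0 head=0 tape=_[0]01##0_   (q0,0)→(q1,#,+1)
state=q1 head=1 tape=_#[0]1##0_   (q1,0)→(q0,0,+1)
state=q0 head=2 tape=_#0[1]##0_   (q0,1)→(q0,0,-1)
state=q0 head=1 tape=_#[0]0##0_   (q0,0)→(q1,#,+1)
state=q1 head=2 tape=_##[0]##0_   (q1,0)→(q0,0,+1)
state=q0 head=3 tape=_##0[#]#0_   (q0,#)→(q1,0,-1)
state=q1 head=2 tape=_##[0]0#0_   (q1,0)→(q0,0,+1)
state=q0 head=3 tape=_##0[0]#0_   (q0,0)→(q1,#,+1)
state=q1 head=4 tape=_##0#[#]0_   (q1,#)→(q1,#,+1)
state=q1 head=5 tape=_##0##[0]_   (q1,0)→(q0,0,+1)
state=q0 head=6 tape=_##0##0[_]   (q0,_)→(qH,#,-1)
state=qH head=5 tape=_##0##[0]#
The non-blank tape span at halt is ##0##0#.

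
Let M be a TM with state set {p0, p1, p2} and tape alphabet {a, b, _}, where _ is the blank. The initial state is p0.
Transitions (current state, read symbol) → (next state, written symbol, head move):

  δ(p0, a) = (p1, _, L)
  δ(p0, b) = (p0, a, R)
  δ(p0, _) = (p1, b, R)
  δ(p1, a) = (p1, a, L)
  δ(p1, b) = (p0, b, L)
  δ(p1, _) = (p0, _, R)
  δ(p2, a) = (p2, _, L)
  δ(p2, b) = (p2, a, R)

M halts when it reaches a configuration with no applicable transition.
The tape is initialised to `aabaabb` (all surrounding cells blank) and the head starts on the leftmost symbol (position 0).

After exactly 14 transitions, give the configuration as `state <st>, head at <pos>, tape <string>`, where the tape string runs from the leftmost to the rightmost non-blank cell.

state p1, head at -2, tape a_baabb

p0 | __[a]abaabb   read a → write _, move L, go to p1
p1 | _[_]_abaabb   read _ → write _, move R, go to p0
p0 | __[_]abaabb   read _ → write b, move R, go to p1
p1 | __b[a]baabb   read a → write a, move L, go to p1
p1 | __[b]abaabb   read b → write b, move L, go to p0
p0 | _[_]babaabb   read _ → write b, move R, go to p1
p1 | _b[b]abaabb   read b → write b, move L, go to p0
p0 | _[b]babaabb   read b → write a, move R, go to p0
p0 | _a[b]abaabb   read b → write a, move R, go to p0
p0 | _aa[a]baabb   read a → write _, move L, go to p1
p1 | _a[a]_baabb   read a → write a, move L, go to p1
p1 | _[a]a_baabb   read a → write a, move L, go to p1
p1 | [_]aa_baabb   read _ → write _, move R, go to p0
p0 | _[a]a_baabb   read a → write _, move L, go to p1
p1 | [_]_a_baabb
After 14 steps: state p1, head at -2, tape a_baabb.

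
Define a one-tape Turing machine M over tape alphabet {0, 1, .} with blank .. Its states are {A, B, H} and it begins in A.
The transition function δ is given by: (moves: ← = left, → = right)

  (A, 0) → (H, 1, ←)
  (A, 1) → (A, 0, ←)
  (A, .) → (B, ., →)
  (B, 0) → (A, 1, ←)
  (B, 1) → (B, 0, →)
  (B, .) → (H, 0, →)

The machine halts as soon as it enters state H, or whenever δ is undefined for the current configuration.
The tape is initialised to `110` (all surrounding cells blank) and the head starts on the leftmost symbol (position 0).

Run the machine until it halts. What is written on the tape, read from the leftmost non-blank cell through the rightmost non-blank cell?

state=A head=0 tape=.[1]10   (A,1)→(A,0,←)
state=A head=-1 tape=[.]010   (A,.)→(B,.,→)
state=B head=0 tape=.[0]10   (B,0)→(A,1,←)
state=A head=-1 tape=[.]110   (A,.)→(B,.,→)
state=B head=0 tape=.[1]10   (B,1)→(B,0,→)
state=B head=1 tape=.0[1]0   (B,1)→(B,0,→)
state=B head=2 tape=.00[0]   (B,0)→(A,1,←)
state=A head=1 tape=.0[0]1   (A,0)→(H,1,←)
state=H head=0 tape=.[0]11
The non-blank tape span at halt is 011.

011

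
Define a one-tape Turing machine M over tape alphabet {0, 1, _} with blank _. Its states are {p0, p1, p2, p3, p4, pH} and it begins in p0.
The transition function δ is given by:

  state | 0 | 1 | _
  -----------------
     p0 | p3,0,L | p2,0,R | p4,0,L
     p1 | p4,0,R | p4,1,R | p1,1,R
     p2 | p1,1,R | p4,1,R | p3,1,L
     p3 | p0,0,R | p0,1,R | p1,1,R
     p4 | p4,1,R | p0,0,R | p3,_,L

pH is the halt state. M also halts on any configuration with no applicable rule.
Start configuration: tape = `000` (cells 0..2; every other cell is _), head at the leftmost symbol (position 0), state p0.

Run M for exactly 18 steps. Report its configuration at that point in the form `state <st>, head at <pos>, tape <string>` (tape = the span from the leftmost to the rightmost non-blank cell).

state=p0 head=0 tape=_[0]00_   (p0,0)→(p3,0,L)
state=p3 head=-1 tape=[_]000_   (p3,_)→(p1,1,R)
state=p1 head=0 tape=1[0]00_   (p1,0)→(p4,0,R)
state=p4 head=1 tape=10[0]0_   (p4,0)→(p4,1,R)
state=p4 head=2 tape=101[0]_   (p4,0)→(p4,1,R)
state=p4 head=3 tape=1011[_]   (p4,_)→(p3,_,L)
state=p3 head=2 tape=101[1]_   (p3,1)→(p0,1,R)
state=p0 head=3 tape=1011[_]   (p0,_)→(p4,0,L)
state=p4 head=2 tape=101[1]0   (p4,1)→(p0,0,R)
state=p0 head=3 tape=1010[0]   (p0,0)→(p3,0,L)
state=p3 head=2 tape=101[0]0   (p3,0)→(p0,0,R)
state=p0 head=3 tape=1010[0]   (p0,0)→(p3,0,L)
state=p3 head=2 tape=101[0]0   (p3,0)→(p0,0,R)
state=p0 head=3 tape=1010[0]   (p0,0)→(p3,0,L)
state=p3 head=2 tape=101[0]0   (p3,0)→(p0,0,R)
state=p0 head=3 tape=1010[0]   (p0,0)→(p3,0,L)
state=p3 head=2 tape=101[0]0   (p3,0)→(p0,0,R)
state=p0 head=3 tape=1010[0]   (p0,0)→(p3,0,L)
state=p3 head=2 tape=101[0]0
After 18 steps: state p3, head at 2, tape 10100.

state p3, head at 2, tape 10100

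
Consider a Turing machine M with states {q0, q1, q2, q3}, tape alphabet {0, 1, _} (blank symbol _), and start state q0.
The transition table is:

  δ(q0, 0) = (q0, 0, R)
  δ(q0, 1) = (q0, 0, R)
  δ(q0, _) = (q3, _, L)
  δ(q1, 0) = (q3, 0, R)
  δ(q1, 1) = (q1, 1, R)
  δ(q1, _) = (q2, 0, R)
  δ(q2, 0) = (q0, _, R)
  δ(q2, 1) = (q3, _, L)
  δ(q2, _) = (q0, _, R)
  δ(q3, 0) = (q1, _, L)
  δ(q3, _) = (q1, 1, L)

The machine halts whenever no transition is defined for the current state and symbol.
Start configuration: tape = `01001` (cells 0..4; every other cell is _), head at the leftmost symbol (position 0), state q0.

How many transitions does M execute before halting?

q0 | [0]1001_   read 0 → write 0, move R, go to q0
q0 | 0[1]001_   read 1 → write 0, move R, go to q0
q0 | 00[0]01_   read 0 → write 0, move R, go to q0
q0 | 000[0]1_   read 0 → write 0, move R, go to q0
q0 | 0000[1]_   read 1 → write 0, move R, go to q0
q0 | 00000[_]   read _ → write _, move L, go to q3
q3 | 0000[0]_   read 0 → write _, move L, go to q1
q1 | 000[0]__   read 0 → write 0, move R, go to q3
q3 | 0000[_]_   read _ → write 1, move L, go to q1
q1 | 000[0]1_   read 0 → write 0, move R, go to q3
q3 | 0000[1]_
M halts after 10 transitions.

10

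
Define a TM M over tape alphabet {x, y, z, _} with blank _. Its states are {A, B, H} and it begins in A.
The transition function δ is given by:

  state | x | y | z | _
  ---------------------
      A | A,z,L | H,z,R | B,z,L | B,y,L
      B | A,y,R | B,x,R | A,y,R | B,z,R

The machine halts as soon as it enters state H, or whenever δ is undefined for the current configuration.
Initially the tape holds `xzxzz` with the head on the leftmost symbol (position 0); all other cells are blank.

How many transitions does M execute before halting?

10

state=A head=0 tape=__[x]zxzz   (A,x)→(A,z,L)
state=A head=-1 tape=_[_]zzxzz   (A,_)→(B,y,L)
state=B head=-2 tape=[_]yzzxzz   (B,_)→(B,z,R)
state=B head=-1 tape=z[y]zzxzz   (B,y)→(B,x,R)
state=B head=0 tape=zx[z]zxzz   (B,z)→(A,y,R)
state=A head=1 tape=zxy[z]xzz   (A,z)→(B,z,L)
state=B head=0 tape=zx[y]zxzz   (B,y)→(B,x,R)
state=B head=1 tape=zxx[z]xzz   (B,z)→(A,y,R)
state=A head=2 tape=zxxy[x]zz   (A,x)→(A,z,L)
state=A head=1 tape=zxx[y]zzz   (A,y)→(H,z,R)
state=H head=2 tape=zxxz[z]zz
M halts after 10 transitions.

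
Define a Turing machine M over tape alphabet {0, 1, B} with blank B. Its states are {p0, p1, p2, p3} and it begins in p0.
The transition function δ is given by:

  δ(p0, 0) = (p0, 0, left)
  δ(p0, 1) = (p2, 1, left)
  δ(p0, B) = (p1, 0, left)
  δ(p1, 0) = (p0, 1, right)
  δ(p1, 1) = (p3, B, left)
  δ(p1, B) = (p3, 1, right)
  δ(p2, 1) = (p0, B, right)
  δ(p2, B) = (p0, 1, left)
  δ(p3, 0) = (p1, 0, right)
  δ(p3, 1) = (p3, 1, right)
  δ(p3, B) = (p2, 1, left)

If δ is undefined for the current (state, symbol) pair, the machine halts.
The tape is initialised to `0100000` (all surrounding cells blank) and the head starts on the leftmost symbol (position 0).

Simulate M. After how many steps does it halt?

state=p0 head=0 tape=BBBBB[0]100000   (p0,0)→(p0,0,left)
state=p0 head=-1 tape=BBBB[B]0100000   (p0,B)→(p1,0,left)
state=p1 head=-2 tape=BBB[B]00100000   (p1,B)→(p3,1,right)
state=p3 head=-1 tape=BBB1[0]0100000   (p3,0)→(p1,0,right)
state=p1 head=0 tape=BBB10[0]100000   (p1,0)→(p0,1,right)
state=p0 head=1 tape=BBB101[1]00000   (p0,1)→(p2,1,left)
state=p2 head=0 tape=BBB10[1]100000   (p2,1)→(p0,B,right)
state=p0 head=1 tape=BBB10B[1]00000   (p0,1)→(p2,1,left)
state=p2 head=0 tape=BBB10[B]100000   (p2,B)→(p0,1,left)
state=p0 head=-1 tape=BBB1[0]1100000   (p0,0)→(p0,0,left)
state=p0 head=-2 tape=BBB[1]01100000   (p0,1)→(p2,1,left)
state=p2 head=-3 tape=BB[B]101100000   (p2,B)→(p0,1,left)
state=p0 head=-4 tape=B[B]1101100000   (p0,B)→(p1,0,left)
state=p1 head=-5 tape=[B]01101100000   (p1,B)→(p3,1,right)
state=p3 head=-4 tape=1[0]1101100000   (p3,0)→(p1,0,right)
state=p1 head=-3 tape=10[1]101100000   (p1,1)→(p3,B,left)
state=p3 head=-4 tape=1[0]B101100000   (p3,0)→(p1,0,right)
state=p1 head=-3 tape=10[B]101100000   (p1,B)→(p3,1,right)
state=p3 head=-2 tape=101[1]01100000   (p3,1)→(p3,1,right)
state=p3 head=-1 tape=1011[0]1100000   (p3,0)→(p1,0,right)
state=p1 head=0 tape=10110[1]100000   (p1,1)→(p3,B,left)
state=p3 head=-1 tape=1011[0]B100000   (p3,0)→(p1,0,right)
state=p1 head=0 tape=10110[B]100000   (p1,B)→(p3,1,right)
state=p3 head=1 tape=101101[1]00000   (p3,1)→(p3,1,right)
state=p3 head=2 tape=1011011[0]0000   (p3,0)→(p1,0,right)
state=p1 head=3 tape=10110110[0]000   (p1,0)→(p0,1,right)
state=p0 head=4 tape=101101101[0]00   (p0,0)→(p0,0,left)
state=p0 head=3 tape=10110110[1]000   (p0,1)→(p2,1,left)
state=p2 head=2 tape=1011011[0]1000
M halts after 28 transitions.

28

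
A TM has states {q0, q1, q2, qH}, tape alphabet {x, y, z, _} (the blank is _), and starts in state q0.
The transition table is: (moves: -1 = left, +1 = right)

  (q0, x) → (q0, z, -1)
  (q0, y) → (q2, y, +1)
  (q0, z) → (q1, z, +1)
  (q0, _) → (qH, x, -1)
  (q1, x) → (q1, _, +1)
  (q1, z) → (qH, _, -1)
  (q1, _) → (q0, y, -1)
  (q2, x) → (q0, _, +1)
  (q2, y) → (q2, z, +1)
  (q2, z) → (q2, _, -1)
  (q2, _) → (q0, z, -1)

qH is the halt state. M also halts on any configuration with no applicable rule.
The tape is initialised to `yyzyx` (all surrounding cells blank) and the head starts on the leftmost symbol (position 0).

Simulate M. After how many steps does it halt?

8

q0 | [y]yzyx   read y → write y, move +1, go to q2
q2 | y[y]zyx   read y → write z, move +1, go to q2
q2 | yz[z]yx   read z → write _, move -1, go to q2
q2 | y[z]_yx   read z → write _, move -1, go to q2
q2 | [y]__yx   read y → write z, move +1, go to q2
q2 | z[_]_yx   read _ → write z, move -1, go to q0
q0 | [z]z_yx   read z → write z, move +1, go to q1
q1 | z[z]_yx   read z → write _, move -1, go to qH
qH | [z]__yx
M halts after 8 transitions.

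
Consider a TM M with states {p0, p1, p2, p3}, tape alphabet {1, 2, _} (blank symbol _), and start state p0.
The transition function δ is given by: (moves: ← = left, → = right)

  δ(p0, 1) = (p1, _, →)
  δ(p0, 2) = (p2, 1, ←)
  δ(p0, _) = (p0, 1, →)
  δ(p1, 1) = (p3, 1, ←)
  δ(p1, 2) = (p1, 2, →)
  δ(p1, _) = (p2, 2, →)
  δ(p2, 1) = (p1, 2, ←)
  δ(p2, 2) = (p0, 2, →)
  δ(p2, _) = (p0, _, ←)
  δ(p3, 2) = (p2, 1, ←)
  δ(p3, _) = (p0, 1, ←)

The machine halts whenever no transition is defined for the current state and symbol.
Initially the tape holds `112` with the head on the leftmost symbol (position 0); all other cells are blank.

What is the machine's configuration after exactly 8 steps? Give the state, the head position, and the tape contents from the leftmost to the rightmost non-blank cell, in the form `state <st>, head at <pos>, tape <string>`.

state=p0 head=0 tape=_[1]12   (p0,1)→(p1,_,→)
state=p1 head=1 tape=__[1]2   (p1,1)→(p3,1,←)
state=p3 head=0 tape=_[_]12   (p3,_)→(p0,1,←)
state=p0 head=-1 tape=[_]112   (p0,_)→(p0,1,→)
state=p0 head=0 tape=1[1]12   (p0,1)→(p1,_,→)
state=p1 head=1 tape=1_[1]2   (p1,1)→(p3,1,←)
state=p3 head=0 tape=1[_]12   (p3,_)→(p0,1,←)
state=p0 head=-1 tape=[1]112   (p0,1)→(p1,_,→)
state=p1 head=0 tape=_[1]12
After 8 steps: state p1, head at 0, tape 112.

state p1, head at 0, tape 112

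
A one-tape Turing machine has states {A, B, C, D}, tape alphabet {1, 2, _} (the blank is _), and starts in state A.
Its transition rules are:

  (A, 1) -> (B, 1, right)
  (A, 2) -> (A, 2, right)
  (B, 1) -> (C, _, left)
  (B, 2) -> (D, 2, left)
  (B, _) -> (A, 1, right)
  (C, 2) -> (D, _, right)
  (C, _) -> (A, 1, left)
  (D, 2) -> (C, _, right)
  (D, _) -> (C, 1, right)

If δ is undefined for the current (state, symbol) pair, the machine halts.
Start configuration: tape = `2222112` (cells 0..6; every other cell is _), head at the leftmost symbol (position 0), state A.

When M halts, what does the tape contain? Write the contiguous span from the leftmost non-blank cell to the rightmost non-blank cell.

A | [2]222112   read 2 → write 2, move right, go to A
A | 2[2]22112   read 2 → write 2, move right, go to A
A | 22[2]2112   read 2 → write 2, move right, go to A
A | 222[2]112   read 2 → write 2, move right, go to A
A | 2222[1]12   read 1 → write 1, move right, go to B
B | 22221[1]2   read 1 → write _, move left, go to C
C | 2222[1]_2
The non-blank tape span at halt is 22221_2.

22221_2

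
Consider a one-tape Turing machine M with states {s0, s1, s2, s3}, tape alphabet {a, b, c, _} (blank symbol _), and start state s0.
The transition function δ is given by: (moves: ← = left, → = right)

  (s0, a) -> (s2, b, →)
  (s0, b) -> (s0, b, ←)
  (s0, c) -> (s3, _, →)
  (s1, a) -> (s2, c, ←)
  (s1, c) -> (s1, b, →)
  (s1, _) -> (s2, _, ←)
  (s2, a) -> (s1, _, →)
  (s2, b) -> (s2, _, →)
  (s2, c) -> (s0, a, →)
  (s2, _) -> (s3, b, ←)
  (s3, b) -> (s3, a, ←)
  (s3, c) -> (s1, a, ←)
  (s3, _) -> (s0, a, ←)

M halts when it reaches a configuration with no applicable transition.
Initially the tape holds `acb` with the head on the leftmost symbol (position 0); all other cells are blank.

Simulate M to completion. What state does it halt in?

s0

state=s0 head=0 tape=_[a]cb_   (s0,a)→(s2,b,→)
state=s2 head=1 tape=_b[c]b_   (s2,c)→(s0,a,→)
state=s0 head=2 tape=_ba[b]_   (s0,b)→(s0,b,←)
state=s0 head=1 tape=_b[a]b_   (s0,a)→(s2,b,→)
state=s2 head=2 tape=_bb[b]_   (s2,b)→(s2,_,→)
state=s2 head=3 tape=_bb_[_]   (s2,_)→(s3,b,←)
state=s3 head=2 tape=_bb[_]b   (s3,_)→(s0,a,←)
state=s0 head=1 tape=_b[b]ab   (s0,b)→(s0,b,←)
state=s0 head=0 tape=_[b]bab   (s0,b)→(s0,b,←)
state=s0 head=-1 tape=[_]bbab
No transition is defined for (s0, _); M halts in state s0.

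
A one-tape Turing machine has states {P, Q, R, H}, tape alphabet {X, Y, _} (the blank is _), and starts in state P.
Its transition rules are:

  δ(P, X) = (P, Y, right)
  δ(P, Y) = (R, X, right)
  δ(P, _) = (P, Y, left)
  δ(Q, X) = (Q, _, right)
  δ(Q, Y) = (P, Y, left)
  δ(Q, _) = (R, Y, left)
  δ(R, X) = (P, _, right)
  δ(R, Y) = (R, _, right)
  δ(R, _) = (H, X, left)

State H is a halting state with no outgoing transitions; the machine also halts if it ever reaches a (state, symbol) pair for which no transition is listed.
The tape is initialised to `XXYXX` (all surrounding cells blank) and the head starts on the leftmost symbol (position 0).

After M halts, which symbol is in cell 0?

P | [X]XYXX__   read X → write Y, move right, go to P
P | Y[X]YXX__   read X → write Y, move right, go to P
P | YY[Y]XX__   read Y → write X, move right, go to R
R | YYX[X]X__   read X → write _, move right, go to P
P | YYX_[X]__   read X → write Y, move right, go to P
P | YYX_Y[_]_   read _ → write Y, move left, go to P
P | YYX_[Y]Y_   read Y → write X, move right, go to R
R | YYX_X[Y]_   read Y → write _, move right, go to R
R | YYX_X_[_]   read _ → write X, move left, go to H
H | YYX_X[_]X
Cell 0 holds Y when M halts.

Y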